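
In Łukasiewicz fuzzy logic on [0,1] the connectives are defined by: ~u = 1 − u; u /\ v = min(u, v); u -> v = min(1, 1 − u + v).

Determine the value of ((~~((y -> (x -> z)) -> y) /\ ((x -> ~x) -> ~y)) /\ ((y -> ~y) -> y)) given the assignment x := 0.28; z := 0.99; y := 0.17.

0.17

(x -> z): min(1, 1 − 0.28 + 0.99) = 1
(y -> (x -> z)): min(1, 1 − 0.17 + 1) = 1
((y -> (x -> z)) -> y): min(1, 1 − 1 + 0.17) = 0.17
~((y -> (x -> z)) -> y): Łukasiewicz ¬ gives 1 − 0.17 = 0.83
~~((y -> (x -> z)) -> y): Łukasiewicz ¬ gives 1 − 0.83 = 0.17
~x: Łukasiewicz ¬ gives 1 − 0.28 = 0.72
(x -> ~x): min(1, 1 − 0.28 + 0.72) = 1
~y: Łukasiewicz ¬ gives 1 − 0.17 = 0.83
((x -> ~x) -> ~y): min(1, 1 − 1 + 0.83) = 0.83
(~~((y -> (x -> z)) -> y) /\ ((x -> ~x) -> ~y)) = min(0.17, 0.83) = 0.17
~y: Łukasiewicz ¬ gives 1 − 0.17 = 0.83
(y -> ~y): min(1, 1 − 0.17 + 0.83) = 1
((y -> ~y) -> y): min(1, 1 − 1 + 0.17) = 0.17
((~~((y -> (x -> z)) -> y) /\ ((x -> ~x) -> ~y)) /\ ((y -> ~y) -> y)) = min(0.17, 0.17) = 0.17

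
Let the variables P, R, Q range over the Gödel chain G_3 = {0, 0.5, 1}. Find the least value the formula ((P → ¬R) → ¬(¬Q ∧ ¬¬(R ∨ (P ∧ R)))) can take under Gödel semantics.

The minimum is attained at P = 0, R = 0.5, Q = 0:
  ¬R: Gödel ¬ of 0.5 = 0 (operand ≠ 0)
  (P → ¬R): 0 ≤ 0, so result = 1
  ¬Q: Gödel ¬ of 0 = 1 (operand is 0)
  (P ∧ R) = min(0, 0.5) = 0
  (R ∨ (P ∧ R)) = max(0.5, 0) = 0.5
  ¬(R ∨ (P ∧ R)): Gödel ¬ of 0.5 = 0 (operand ≠ 0)
  ¬¬(R ∨ (P ∧ R)): Gödel ¬ of 0 = 1 (operand is 0)
  (¬Q ∧ ¬¬(R ∨ (P ∧ R))) = min(1, 1) = 1
  ¬(¬Q ∧ ¬¬(R ∨ (P ∧ R))): Gödel ¬ of 1 = 0 (operand ≠ 0)
  ((P → ¬R) → ¬(¬Q ∧ ¬¬(R ∨ (P ∧ R)))): 1 > 0, so result = 0
Checking all 27 assignments confirms none give a value below 0.00.

0.00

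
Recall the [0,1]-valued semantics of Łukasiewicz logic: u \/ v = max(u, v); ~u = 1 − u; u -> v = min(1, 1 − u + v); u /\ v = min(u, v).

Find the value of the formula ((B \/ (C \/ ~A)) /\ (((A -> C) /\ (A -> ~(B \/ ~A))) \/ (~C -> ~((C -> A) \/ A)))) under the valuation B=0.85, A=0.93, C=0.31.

0.31

~A: Łukasiewicz ¬ gives 1 − 0.93 = 0.07
(C \/ ~A) = max(0.31, 0.07) = 0.31
(B \/ (C \/ ~A)) = max(0.85, 0.31) = 0.85
(A -> C): min(1, 1 − 0.93 + 0.31) = 0.38
~A: Łukasiewicz ¬ gives 1 − 0.93 = 0.07
(B \/ ~A) = max(0.85, 0.07) = 0.85
~(B \/ ~A): Łukasiewicz ¬ gives 1 − 0.85 = 0.15
(A -> ~(B \/ ~A)): min(1, 1 − 0.93 + 0.15) = 0.22
((A -> C) /\ (A -> ~(B \/ ~A))) = min(0.38, 0.22) = 0.22
~C: Łukasiewicz ¬ gives 1 − 0.31 = 0.69
(C -> A): min(1, 1 − 0.31 + 0.93) = 1
((C -> A) \/ A) = max(1, 0.93) = 1
~((C -> A) \/ A): Łukasiewicz ¬ gives 1 − 1 = 0
(~C -> ~((C -> A) \/ A)): min(1, 1 − 0.69 + 0) = 0.31
(((A -> C) /\ (A -> ~(B \/ ~A))) \/ (~C -> ~((C -> A) \/ A))) = max(0.22, 0.31) = 0.31
((B \/ (C \/ ~A)) /\ (((A -> C) /\ (A -> ~(B \/ ~A))) \/ (~C -> ~((C -> A) \/ A)))) = min(0.85, 0.31) = 0.31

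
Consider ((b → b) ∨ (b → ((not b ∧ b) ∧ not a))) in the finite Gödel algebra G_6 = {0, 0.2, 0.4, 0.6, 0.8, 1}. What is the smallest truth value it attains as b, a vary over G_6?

Every assignment gives 1. For instance at b = 0, a = 0:
  (b → b): 0 ≤ 0, so result = 1
  not b: Gödel ¬ of 0 = 1 (operand is 0)
  (not b ∧ b) = min(1, 0) = 0
  not a: Gödel ¬ of 0 = 1 (operand is 0)
  ((not b ∧ b) ∧ not a) = min(0, 1) = 0
  (b → ((not b ∧ b) ∧ not a)): 0 ≤ 0, so result = 1
  ((b → b) ∨ (b → ((not b ∧ b) ∧ not a))) = max(1, 1) = 1
All 36 assignments give value 1 — the formula is a G_6-tautology.

1.00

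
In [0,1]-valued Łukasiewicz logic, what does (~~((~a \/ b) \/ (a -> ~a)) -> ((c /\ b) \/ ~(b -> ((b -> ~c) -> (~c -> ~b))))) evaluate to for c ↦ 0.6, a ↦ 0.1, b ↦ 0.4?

~a: Łukasiewicz ¬ gives 1 − 0.1 = 0.9
(~a \/ b) = max(0.9, 0.4) = 0.9
~a: Łukasiewicz ¬ gives 1 − 0.1 = 0.9
(a -> ~a): min(1, 1 − 0.1 + 0.9) = 1
((~a \/ b) \/ (a -> ~a)) = max(0.9, 1) = 1
~((~a \/ b) \/ (a -> ~a)): Łukasiewicz ¬ gives 1 − 1 = 0
~~((~a \/ b) \/ (a -> ~a)): Łukasiewicz ¬ gives 1 − 0 = 1
(c /\ b) = min(0.6, 0.4) = 0.4
~c: Łukasiewicz ¬ gives 1 − 0.6 = 0.4
(b -> ~c): min(1, 1 − 0.4 + 0.4) = 1
~c: Łukasiewicz ¬ gives 1 − 0.6 = 0.4
~b: Łukasiewicz ¬ gives 1 − 0.4 = 0.6
(~c -> ~b): min(1, 1 − 0.4 + 0.6) = 1
((b -> ~c) -> (~c -> ~b)): min(1, 1 − 1 + 1) = 1
(b -> ((b -> ~c) -> (~c -> ~b))): min(1, 1 − 0.4 + 1) = 1
~(b -> ((b -> ~c) -> (~c -> ~b))): Łukasiewicz ¬ gives 1 − 1 = 0
((c /\ b) \/ ~(b -> ((b -> ~c) -> (~c -> ~b)))) = max(0.4, 0) = 0.4
(~~((~a \/ b) \/ (a -> ~a)) -> ((c /\ b) \/ ~(b -> ((b -> ~c) -> (~c -> ~b))))): min(1, 1 − 1 + 0.4) = 0.4

0.40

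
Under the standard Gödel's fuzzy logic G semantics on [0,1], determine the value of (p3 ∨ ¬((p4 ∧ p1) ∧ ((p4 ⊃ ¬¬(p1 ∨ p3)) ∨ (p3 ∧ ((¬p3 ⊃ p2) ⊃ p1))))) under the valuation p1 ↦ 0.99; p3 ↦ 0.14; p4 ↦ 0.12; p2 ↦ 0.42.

0.14

(p4 ∧ p1) = min(0.12, 0.99) = 0.12
(p1 ∨ p3) = max(0.99, 0.14) = 0.99
¬(p1 ∨ p3): Gödel ¬ of 0.99 = 0 (operand ≠ 0)
¬¬(p1 ∨ p3): Gödel ¬ of 0 = 1 (operand is 0)
(p4 ⊃ ¬¬(p1 ∨ p3)): 0.12 ≤ 1, so result = 1
¬p3: Gödel ¬ of 0.14 = 0 (operand ≠ 0)
(¬p3 ⊃ p2): 0 ≤ 0.42, so result = 1
((¬p3 ⊃ p2) ⊃ p1): 1 > 0.99, so result = 0.99
(p3 ∧ ((¬p3 ⊃ p2) ⊃ p1)) = min(0.14, 0.99) = 0.14
((p4 ⊃ ¬¬(p1 ∨ p3)) ∨ (p3 ∧ ((¬p3 ⊃ p2) ⊃ p1))) = max(1, 0.14) = 1
((p4 ∧ p1) ∧ ((p4 ⊃ ¬¬(p1 ∨ p3)) ∨ (p3 ∧ ((¬p3 ⊃ p2) ⊃ p1)))) = min(0.12, 1) = 0.12
¬((p4 ∧ p1) ∧ ((p4 ⊃ ¬¬(p1 ∨ p3)) ∨ (p3 ∧ ((¬p3 ⊃ p2) ⊃ p1)))): Gödel ¬ of 0.12 = 0 (operand ≠ 0)
(p3 ∨ ¬((p4 ∧ p1) ∧ ((p4 ⊃ ¬¬(p1 ∨ p3)) ∨ (p3 ∧ ((¬p3 ⊃ p2) ⊃ p1))))) = max(0.14, 0) = 0.14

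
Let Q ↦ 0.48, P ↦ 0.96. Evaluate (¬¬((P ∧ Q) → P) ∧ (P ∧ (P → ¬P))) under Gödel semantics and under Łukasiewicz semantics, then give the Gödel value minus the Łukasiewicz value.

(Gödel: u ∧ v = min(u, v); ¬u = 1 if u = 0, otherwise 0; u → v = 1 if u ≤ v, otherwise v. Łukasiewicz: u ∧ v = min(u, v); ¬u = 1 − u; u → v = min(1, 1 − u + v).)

-0.08

Gödel evaluation:
  (P ∧ Q) = min(0.96, 0.48) = 0.48
  ((P ∧ Q) → P): 0.48 ≤ 0.96, so result = 1
  ¬((P ∧ Q) → P): Gödel ¬ of 1 = 0 (operand ≠ 0)
  ¬¬((P ∧ Q) → P): Gödel ¬ of 0 = 1 (operand is 0)
  ¬P: Gödel ¬ of 0.96 = 0 (operand ≠ 0)
  (P → ¬P): 0.96 > 0, so result = 0
  (P ∧ (P → ¬P)) = min(0.96, 0) = 0
  (¬¬((P ∧ Q) → P) ∧ (P ∧ (P → ¬P))) = min(1, 0) = 0
  Gödel value = 0
Łukasiewicz evaluation:
  (P ∧ Q) = min(0.96, 0.48) = 0.48
  ((P ∧ Q) → P): min(1, 1 − 0.48 + 0.96) = 1
  ¬((P ∧ Q) → P): Łukasiewicz ¬ gives 1 − 1 = 0
  ¬¬((P ∧ Q) → P): Łukasiewicz ¬ gives 1 − 0 = 1
  ¬P: Łukasiewicz ¬ gives 1 − 0.96 = 0.04
  (P → ¬P): min(1, 1 − 0.96 + 0.04) = 0.08
  (P ∧ (P → ¬P)) = min(0.96, 0.08) = 0.08
  (¬¬((P ∧ Q) → P) ∧ (P ∧ (P → ¬P))) = min(1, 0.08) = 0.08
  Łukasiewicz value = 0.08
Difference: 0 − 0.08 = -0.08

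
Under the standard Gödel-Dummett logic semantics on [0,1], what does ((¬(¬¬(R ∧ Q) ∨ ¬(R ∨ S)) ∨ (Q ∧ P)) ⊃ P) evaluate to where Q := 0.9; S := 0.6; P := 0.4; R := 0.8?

1.00

(R ∧ Q) = min(0.8, 0.9) = 0.8
¬(R ∧ Q): Gödel ¬ of 0.8 = 0 (operand ≠ 0)
¬¬(R ∧ Q): Gödel ¬ of 0 = 1 (operand is 0)
(R ∨ S) = max(0.8, 0.6) = 0.8
¬(R ∨ S): Gödel ¬ of 0.8 = 0 (operand ≠ 0)
(¬¬(R ∧ Q) ∨ ¬(R ∨ S)) = max(1, 0) = 1
¬(¬¬(R ∧ Q) ∨ ¬(R ∨ S)): Gödel ¬ of 1 = 0 (operand ≠ 0)
(Q ∧ P) = min(0.9, 0.4) = 0.4
(¬(¬¬(R ∧ Q) ∨ ¬(R ∨ S)) ∨ (Q ∧ P)) = max(0, 0.4) = 0.4
((¬(¬¬(R ∧ Q) ∨ ¬(R ∨ S)) ∨ (Q ∧ P)) ⊃ P): 0.4 ≤ 0.4, so result = 1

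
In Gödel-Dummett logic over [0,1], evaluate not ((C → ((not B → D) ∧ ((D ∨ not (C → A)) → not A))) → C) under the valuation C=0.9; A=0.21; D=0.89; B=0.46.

not B: Gödel ¬ of 0.46 = 0 (operand ≠ 0)
(not B → D): 0 ≤ 0.89, so result = 1
(C → A): 0.9 > 0.21, so result = 0.21
not (C → A): Gödel ¬ of 0.21 = 0 (operand ≠ 0)
(D ∨ not (C → A)) = max(0.89, 0) = 0.89
not A: Gödel ¬ of 0.21 = 0 (operand ≠ 0)
((D ∨ not (C → A)) → not A): 0.89 > 0, so result = 0
((not B → D) ∧ ((D ∨ not (C → A)) → not A)) = min(1, 0) = 0
(C → ((not B → D) ∧ ((D ∨ not (C → A)) → not A))): 0.9 > 0, so result = 0
((C → ((not B → D) ∧ ((D ∨ not (C → A)) → not A))) → C): 0 ≤ 0.9, so result = 1
not ((C → ((not B → D) ∧ ((D ∨ not (C → A)) → not A))) → C): Gödel ¬ of 1 = 0 (operand ≠ 0)

0.00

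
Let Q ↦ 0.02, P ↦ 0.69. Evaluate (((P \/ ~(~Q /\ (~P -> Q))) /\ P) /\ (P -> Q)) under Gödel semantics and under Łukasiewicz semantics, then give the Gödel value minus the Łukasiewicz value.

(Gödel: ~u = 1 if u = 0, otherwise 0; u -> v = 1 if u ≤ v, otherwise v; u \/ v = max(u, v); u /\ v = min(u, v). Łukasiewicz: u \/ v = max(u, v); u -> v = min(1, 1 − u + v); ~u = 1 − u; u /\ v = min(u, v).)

-0.31

Gödel evaluation:
  ~Q: Gödel ¬ of 0.02 = 0 (operand ≠ 0)
  ~P: Gödel ¬ of 0.69 = 0 (operand ≠ 0)
  (~P -> Q): 0 ≤ 0.02, so result = 1
  (~Q /\ (~P -> Q)) = min(0, 1) = 0
  ~(~Q /\ (~P -> Q)): Gödel ¬ of 0 = 1 (operand is 0)
  (P \/ ~(~Q /\ (~P -> Q))) = max(0.69, 1) = 1
  ((P \/ ~(~Q /\ (~P -> Q))) /\ P) = min(1, 0.69) = 0.69
  (P -> Q): 0.69 > 0.02, so result = 0.02
  (((P \/ ~(~Q /\ (~P -> Q))) /\ P) /\ (P -> Q)) = min(0.69, 0.02) = 0.02
  Gödel value = 0.02
Łukasiewicz evaluation:
  ~Q: Łukasiewicz ¬ gives 1 − 0.02 = 0.98
  ~P: Łukasiewicz ¬ gives 1 − 0.69 = 0.31
  (~P -> Q): min(1, 1 − 0.31 + 0.02) = 0.71
  (~Q /\ (~P -> Q)) = min(0.98, 0.71) = 0.71
  ~(~Q /\ (~P -> Q)): Łukasiewicz ¬ gives 1 − 0.71 = 0.29
  (P \/ ~(~Q /\ (~P -> Q))) = max(0.69, 0.29) = 0.69
  ((P \/ ~(~Q /\ (~P -> Q))) /\ P) = min(0.69, 0.69) = 0.69
  (P -> Q): min(1, 1 − 0.69 + 0.02) = 0.33
  (((P \/ ~(~Q /\ (~P -> Q))) /\ P) /\ (P -> Q)) = min(0.69, 0.33) = 0.33
  Łukasiewicz value = 0.33
Difference: 0.02 − 0.33 = -0.31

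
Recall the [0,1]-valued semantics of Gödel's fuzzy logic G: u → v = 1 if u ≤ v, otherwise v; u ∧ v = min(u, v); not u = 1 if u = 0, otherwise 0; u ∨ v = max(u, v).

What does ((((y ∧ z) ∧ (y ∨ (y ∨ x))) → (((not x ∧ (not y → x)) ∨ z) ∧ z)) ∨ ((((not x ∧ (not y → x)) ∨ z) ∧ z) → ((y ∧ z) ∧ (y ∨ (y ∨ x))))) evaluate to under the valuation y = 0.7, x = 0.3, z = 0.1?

(y ∧ z) = min(0.7, 0.1) = 0.1
(y ∨ x) = max(0.7, 0.3) = 0.7
(y ∨ (y ∨ x)) = max(0.7, 0.7) = 0.7
((y ∧ z) ∧ (y ∨ (y ∨ x))) = min(0.1, 0.7) = 0.1
not x: Gödel ¬ of 0.3 = 0 (operand ≠ 0)
not y: Gödel ¬ of 0.7 = 0 (operand ≠ 0)
(not y → x): 0 ≤ 0.3, so result = 1
(not x ∧ (not y → x)) = min(0, 1) = 0
((not x ∧ (not y → x)) ∨ z) = max(0, 0.1) = 0.1
(((not x ∧ (not y → x)) ∨ z) ∧ z) = min(0.1, 0.1) = 0.1
(((y ∧ z) ∧ (y ∨ (y ∨ x))) → (((not x ∧ (not y → x)) ∨ z) ∧ z)): 0.1 ≤ 0.1, so result = 1
not x: Gödel ¬ of 0.3 = 0 (operand ≠ 0)
not y: Gödel ¬ of 0.7 = 0 (operand ≠ 0)
(not y → x): 0 ≤ 0.3, so result = 1
(not x ∧ (not y → x)) = min(0, 1) = 0
((not x ∧ (not y → x)) ∨ z) = max(0, 0.1) = 0.1
(((not x ∧ (not y → x)) ∨ z) ∧ z) = min(0.1, 0.1) = 0.1
(y ∧ z) = min(0.7, 0.1) = 0.1
(y ∨ x) = max(0.7, 0.3) = 0.7
(y ∨ (y ∨ x)) = max(0.7, 0.7) = 0.7
((y ∧ z) ∧ (y ∨ (y ∨ x))) = min(0.1, 0.7) = 0.1
((((not x ∧ (not y → x)) ∨ z) ∧ z) → ((y ∧ z) ∧ (y ∨ (y ∨ x)))): 0.1 ≤ 0.1, so result = 1
((((y ∧ z) ∧ (y ∨ (y ∨ x))) → (((not x ∧ (not y → x)) ∨ z) ∧ z)) ∨ ((((not x ∧ (not y → x)) ∨ z) ∧ z) → ((y ∧ z) ∧ (y ∨ (y ∨ x))))) = max(1, 1) = 1

1.00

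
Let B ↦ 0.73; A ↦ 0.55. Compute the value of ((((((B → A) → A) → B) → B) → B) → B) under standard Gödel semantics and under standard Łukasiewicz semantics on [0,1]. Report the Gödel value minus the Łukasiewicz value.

0.27

Gödel evaluation:
  (B → A): 0.73 > 0.55, so result = 0.55
  ((B → A) → A): 0.55 ≤ 0.55, so result = 1
  (((B → A) → A) → B): 1 > 0.73, so result = 0.73
  ((((B → A) → A) → B) → B): 0.73 ≤ 0.73, so result = 1
  (((((B → A) → A) → B) → B) → B): 1 > 0.73, so result = 0.73
  ((((((B → A) → A) → B) → B) → B) → B): 0.73 ≤ 0.73, so result = 1
  Gödel value = 1
Łukasiewicz evaluation:
  (B → A): min(1, 1 − 0.73 + 0.55) = 0.82
  ((B → A) → A): min(1, 1 − 0.82 + 0.55) = 0.73
  (((B → A) → A) → B): min(1, 1 − 0.73 + 0.73) = 1
  ((((B → A) → A) → B) → B): min(1, 1 − 1 + 0.73) = 0.73
  (((((B → A) → A) → B) → B) → B): min(1, 1 − 0.73 + 0.73) = 1
  ((((((B → A) → A) → B) → B) → B) → B): min(1, 1 − 1 + 0.73) = 0.73
  Łukasiewicz value = 0.73
Difference: 1 − 0.73 = 0.27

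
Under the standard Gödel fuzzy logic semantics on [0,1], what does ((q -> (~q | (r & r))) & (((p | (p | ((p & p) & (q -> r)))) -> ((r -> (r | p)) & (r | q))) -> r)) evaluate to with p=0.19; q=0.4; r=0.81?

~q: Gödel ¬ of 0.4 = 0 (operand ≠ 0)
(r & r) = min(0.81, 0.81) = 0.81
(~q | (r & r)) = max(0, 0.81) = 0.81
(q -> (~q | (r & r))): 0.4 ≤ 0.81, so result = 1
(p & p) = min(0.19, 0.19) = 0.19
(q -> r): 0.4 ≤ 0.81, so result = 1
((p & p) & (q -> r)) = min(0.19, 1) = 0.19
(p | ((p & p) & (q -> r))) = max(0.19, 0.19) = 0.19
(p | (p | ((p & p) & (q -> r)))) = max(0.19, 0.19) = 0.19
(r | p) = max(0.81, 0.19) = 0.81
(r -> (r | p)): 0.81 ≤ 0.81, so result = 1
(r | q) = max(0.81, 0.4) = 0.81
((r -> (r | p)) & (r | q)) = min(1, 0.81) = 0.81
((p | (p | ((p & p) & (q -> r)))) -> ((r -> (r | p)) & (r | q))): 0.19 ≤ 0.81, so result = 1
(((p | (p | ((p & p) & (q -> r)))) -> ((r -> (r | p)) & (r | q))) -> r): 1 > 0.81, so result = 0.81
((q -> (~q | (r & r))) & (((p | (p | ((p & p) & (q -> r)))) -> ((r -> (r | p)) & (r | q))) -> r)) = min(1, 0.81) = 0.81

0.81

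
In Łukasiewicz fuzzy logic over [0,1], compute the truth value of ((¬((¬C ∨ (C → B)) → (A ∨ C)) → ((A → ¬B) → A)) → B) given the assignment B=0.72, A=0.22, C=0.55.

¬C: Łukasiewicz ¬ gives 1 − 0.55 = 0.45
(C → B): min(1, 1 − 0.55 + 0.72) = 1
(¬C ∨ (C → B)) = max(0.45, 1) = 1
(A ∨ C) = max(0.22, 0.55) = 0.55
((¬C ∨ (C → B)) → (A ∨ C)): min(1, 1 − 1 + 0.55) = 0.55
¬((¬C ∨ (C → B)) → (A ∨ C)): Łukasiewicz ¬ gives 1 − 0.55 = 0.45
¬B: Łukasiewicz ¬ gives 1 − 0.72 = 0.28
(A → ¬B): min(1, 1 − 0.22 + 0.28) = 1
((A → ¬B) → A): min(1, 1 − 1 + 0.22) = 0.22
(¬((¬C ∨ (C → B)) → (A ∨ C)) → ((A → ¬B) → A)): min(1, 1 − 0.45 + 0.22) = 0.77
((¬((¬C ∨ (C → B)) → (A ∨ C)) → ((A → ¬B) → A)) → B): min(1, 1 − 0.77 + 0.72) = 0.95

0.95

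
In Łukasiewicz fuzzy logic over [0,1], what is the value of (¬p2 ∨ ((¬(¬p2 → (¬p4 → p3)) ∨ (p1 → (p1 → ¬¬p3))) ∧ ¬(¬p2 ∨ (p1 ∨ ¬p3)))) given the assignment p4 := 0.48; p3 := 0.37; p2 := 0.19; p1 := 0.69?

0.81

¬p2: Łukasiewicz ¬ gives 1 − 0.19 = 0.81
¬p2: Łukasiewicz ¬ gives 1 − 0.19 = 0.81
¬p4: Łukasiewicz ¬ gives 1 − 0.48 = 0.52
(¬p4 → p3): min(1, 1 − 0.52 + 0.37) = 0.85
(¬p2 → (¬p4 → p3)): min(1, 1 − 0.81 + 0.85) = 1
¬(¬p2 → (¬p4 → p3)): Łukasiewicz ¬ gives 1 − 1 = 0
¬p3: Łukasiewicz ¬ gives 1 − 0.37 = 0.63
¬¬p3: Łukasiewicz ¬ gives 1 − 0.63 = 0.37
(p1 → ¬¬p3): min(1, 1 − 0.69 + 0.37) = 0.68
(p1 → (p1 → ¬¬p3)): min(1, 1 − 0.69 + 0.68) = 0.99
(¬(¬p2 → (¬p4 → p3)) ∨ (p1 → (p1 → ¬¬p3))) = max(0, 0.99) = 0.99
¬p2: Łukasiewicz ¬ gives 1 − 0.19 = 0.81
¬p3: Łukasiewicz ¬ gives 1 − 0.37 = 0.63
(p1 ∨ ¬p3) = max(0.69, 0.63) = 0.69
(¬p2 ∨ (p1 ∨ ¬p3)) = max(0.81, 0.69) = 0.81
¬(¬p2 ∨ (p1 ∨ ¬p3)): Łukasiewicz ¬ gives 1 − 0.81 = 0.19
((¬(¬p2 → (¬p4 → p3)) ∨ (p1 → (p1 → ¬¬p3))) ∧ ¬(¬p2 ∨ (p1 ∨ ¬p3))) = min(0.99, 0.19) = 0.19
(¬p2 ∨ ((¬(¬p2 → (¬p4 → p3)) ∨ (p1 → (p1 → ¬¬p3))) ∧ ¬(¬p2 ∨ (p1 ∨ ¬p3)))) = max(0.81, 0.19) = 0.81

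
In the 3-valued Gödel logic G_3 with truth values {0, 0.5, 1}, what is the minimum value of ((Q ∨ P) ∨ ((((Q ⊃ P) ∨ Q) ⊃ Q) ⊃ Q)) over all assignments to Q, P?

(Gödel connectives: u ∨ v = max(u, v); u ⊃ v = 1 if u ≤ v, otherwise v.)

0.50

The minimum is attained at Q = 0.5, P = 0:
  (Q ∨ P) = max(0.5, 0) = 0.5
  (Q ⊃ P): 0.5 > 0, so result = 0
  ((Q ⊃ P) ∨ Q) = max(0, 0.5) = 0.5
  (((Q ⊃ P) ∨ Q) ⊃ Q): 0.5 ≤ 0.5, so result = 1
  ((((Q ⊃ P) ∨ Q) ⊃ Q) ⊃ Q): 1 > 0.5, so result = 0.5
  ((Q ∨ P) ∨ ((((Q ⊃ P) ∨ Q) ⊃ Q) ⊃ Q)) = max(0.5, 0.5) = 0.5
Checking all 9 assignments confirms none give a value below 0.50.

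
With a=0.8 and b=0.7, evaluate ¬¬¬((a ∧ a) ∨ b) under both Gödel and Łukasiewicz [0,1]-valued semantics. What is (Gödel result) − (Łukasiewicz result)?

Gödel evaluation:
  (a ∧ a) = min(0.8, 0.8) = 0.8
  ((a ∧ a) ∨ b) = max(0.8, 0.7) = 0.8
  ¬((a ∧ a) ∨ b): Gödel ¬ of 0.8 = 0 (operand ≠ 0)
  ¬¬((a ∧ a) ∨ b): Gödel ¬ of 0 = 1 (operand is 0)
  ¬¬¬((a ∧ a) ∨ b): Gödel ¬ of 1 = 0 (operand ≠ 0)
  Gödel value = 0
Łukasiewicz evaluation:
  (a ∧ a) = min(0.8, 0.8) = 0.8
  ((a ∧ a) ∨ b) = max(0.8, 0.7) = 0.8
  ¬((a ∧ a) ∨ b): Łukasiewicz ¬ gives 1 − 0.8 = 0.2
  ¬¬((a ∧ a) ∨ b): Łukasiewicz ¬ gives 1 − 0.2 = 0.8
  ¬¬¬((a ∧ a) ∨ b): Łukasiewicz ¬ gives 1 − 0.8 = 0.2
  Łukasiewicz value = 0.2
Difference: 0 − 0.2 = -0.20

-0.20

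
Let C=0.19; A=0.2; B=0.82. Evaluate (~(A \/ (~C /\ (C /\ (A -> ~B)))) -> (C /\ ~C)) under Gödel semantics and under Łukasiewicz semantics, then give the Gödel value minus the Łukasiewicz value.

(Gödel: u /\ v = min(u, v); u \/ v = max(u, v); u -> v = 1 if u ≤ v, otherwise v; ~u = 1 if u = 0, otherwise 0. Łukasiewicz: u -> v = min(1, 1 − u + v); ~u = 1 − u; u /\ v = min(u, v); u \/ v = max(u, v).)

0.61

Gödel evaluation:
  ~C: Gödel ¬ of 0.19 = 0 (operand ≠ 0)
  ~B: Gödel ¬ of 0.82 = 0 (operand ≠ 0)
  (A -> ~B): 0.2 > 0, so result = 0
  (C /\ (A -> ~B)) = min(0.19, 0) = 0
  (~C /\ (C /\ (A -> ~B))) = min(0, 0) = 0
  (A \/ (~C /\ (C /\ (A -> ~B)))) = max(0.2, 0) = 0.2
  ~(A \/ (~C /\ (C /\ (A -> ~B)))): Gödel ¬ of 0.2 = 0 (operand ≠ 0)
  ~C: Gödel ¬ of 0.19 = 0 (operand ≠ 0)
  (C /\ ~C) = min(0.19, 0) = 0
  (~(A \/ (~C /\ (C /\ (A -> ~B)))) -> (C /\ ~C)): 0 ≤ 0, so result = 1
  Gödel value = 1
Łukasiewicz evaluation:
  ~C: Łukasiewicz ¬ gives 1 − 0.19 = 0.81
  ~B: Łukasiewicz ¬ gives 1 − 0.82 = 0.18
  (A -> ~B): min(1, 1 − 0.2 + 0.18) = 0.98
  (C /\ (A -> ~B)) = min(0.19, 0.98) = 0.19
  (~C /\ (C /\ (A -> ~B))) = min(0.81, 0.19) = 0.19
  (A \/ (~C /\ (C /\ (A -> ~B)))) = max(0.2, 0.19) = 0.2
  ~(A \/ (~C /\ (C /\ (A -> ~B)))): Łukasiewicz ¬ gives 1 − 0.2 = 0.8
  ~C: Łukasiewicz ¬ gives 1 − 0.19 = 0.81
  (C /\ ~C) = min(0.19, 0.81) = 0.19
  (~(A \/ (~C /\ (C /\ (A -> ~B)))) -> (C /\ ~C)): min(1, 1 − 0.8 + 0.19) = 0.39
  Łukasiewicz value = 0.39
Difference: 1 − 0.39 = 0.61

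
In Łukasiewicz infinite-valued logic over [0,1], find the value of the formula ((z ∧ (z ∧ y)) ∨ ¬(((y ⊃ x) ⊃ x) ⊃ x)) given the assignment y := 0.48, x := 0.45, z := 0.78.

0.48

(z ∧ y) = min(0.78, 0.48) = 0.48
(z ∧ (z ∧ y)) = min(0.78, 0.48) = 0.48
(y ⊃ x): min(1, 1 − 0.48 + 0.45) = 0.97
((y ⊃ x) ⊃ x): min(1, 1 − 0.97 + 0.45) = 0.48
(((y ⊃ x) ⊃ x) ⊃ x): min(1, 1 − 0.48 + 0.45) = 0.97
¬(((y ⊃ x) ⊃ x) ⊃ x): Łukasiewicz ¬ gives 1 − 0.97 = 0.03
((z ∧ (z ∧ y)) ∨ ¬(((y ⊃ x) ⊃ x) ⊃ x)) = max(0.48, 0.03) = 0.48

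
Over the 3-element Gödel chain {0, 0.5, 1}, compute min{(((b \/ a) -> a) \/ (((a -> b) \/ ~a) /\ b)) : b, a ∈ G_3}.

The minimum is attained at b = 0.5, a = 0:
  (b \/ a) = max(0.5, 0) = 0.5
  ((b \/ a) -> a): 0.5 > 0, so result = 0
  (a -> b): 0 ≤ 0.5, so result = 1
  ~a: Gödel ¬ of 0 = 1 (operand is 0)
  ((a -> b) \/ ~a) = max(1, 1) = 1
  (((a -> b) \/ ~a) /\ b) = min(1, 0.5) = 0.5
  (((b \/ a) -> a) \/ (((a -> b) \/ ~a) /\ b)) = max(0, 0.5) = 0.5
Checking all 9 assignments confirms none give a value below 0.50.

0.50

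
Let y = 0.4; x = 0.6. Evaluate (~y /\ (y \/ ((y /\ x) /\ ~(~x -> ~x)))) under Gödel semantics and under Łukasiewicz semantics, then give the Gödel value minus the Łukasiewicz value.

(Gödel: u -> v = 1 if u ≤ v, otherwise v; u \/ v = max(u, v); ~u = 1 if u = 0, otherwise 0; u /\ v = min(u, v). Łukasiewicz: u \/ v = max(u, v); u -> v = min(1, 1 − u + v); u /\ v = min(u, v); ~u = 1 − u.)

-0.40

Gödel evaluation:
  ~y: Gödel ¬ of 0.4 = 0 (operand ≠ 0)
  (y /\ x) = min(0.4, 0.6) = 0.4
  ~x: Gödel ¬ of 0.6 = 0 (operand ≠ 0)
  ~x: Gödel ¬ of 0.6 = 0 (operand ≠ 0)
  (~x -> ~x): 0 ≤ 0, so result = 1
  ~(~x -> ~x): Gödel ¬ of 1 = 0 (operand ≠ 0)
  ((y /\ x) /\ ~(~x -> ~x)) = min(0.4, 0) = 0
  (y \/ ((y /\ x) /\ ~(~x -> ~x))) = max(0.4, 0) = 0.4
  (~y /\ (y \/ ((y /\ x) /\ ~(~x -> ~x)))) = min(0, 0.4) = 0
  Gödel value = 0
Łukasiewicz evaluation:
  ~y: Łukasiewicz ¬ gives 1 − 0.4 = 0.6
  (y /\ x) = min(0.4, 0.6) = 0.4
  ~x: Łukasiewicz ¬ gives 1 − 0.6 = 0.4
  ~x: Łukasiewicz ¬ gives 1 − 0.6 = 0.4
  (~x -> ~x): min(1, 1 − 0.4 + 0.4) = 1
  ~(~x -> ~x): Łukasiewicz ¬ gives 1 − 1 = 0
  ((y /\ x) /\ ~(~x -> ~x)) = min(0.4, 0) = 0
  (y \/ ((y /\ x) /\ ~(~x -> ~x))) = max(0.4, 0) = 0.4
  (~y /\ (y \/ ((y /\ x) /\ ~(~x -> ~x)))) = min(0.6, 0.4) = 0.4
  Łukasiewicz value = 0.4
Difference: 0 − 0.4 = -0.40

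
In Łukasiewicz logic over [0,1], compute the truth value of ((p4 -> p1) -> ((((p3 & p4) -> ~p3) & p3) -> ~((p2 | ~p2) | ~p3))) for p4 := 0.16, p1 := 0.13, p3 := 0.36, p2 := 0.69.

(p4 -> p1): min(1, 1 − 0.16 + 0.13) = 0.97
(p3 & p4) = min(0.36, 0.16) = 0.16
~p3: Łukasiewicz ¬ gives 1 − 0.36 = 0.64
((p3 & p4) -> ~p3): min(1, 1 − 0.16 + 0.64) = 1
(((p3 & p4) -> ~p3) & p3) = min(1, 0.36) = 0.36
~p2: Łukasiewicz ¬ gives 1 − 0.69 = 0.31
(p2 | ~p2) = max(0.69, 0.31) = 0.69
~p3: Łukasiewicz ¬ gives 1 − 0.36 = 0.64
((p2 | ~p2) | ~p3) = max(0.69, 0.64) = 0.69
~((p2 | ~p2) | ~p3): Łukasiewicz ¬ gives 1 − 0.69 = 0.31
((((p3 & p4) -> ~p3) & p3) -> ~((p2 | ~p2) | ~p3)): min(1, 1 − 0.36 + 0.31) = 0.95
((p4 -> p1) -> ((((p3 & p4) -> ~p3) & p3) -> ~((p2 | ~p2) | ~p3))): min(1, 1 − 0.97 + 0.95) = 0.98

0.98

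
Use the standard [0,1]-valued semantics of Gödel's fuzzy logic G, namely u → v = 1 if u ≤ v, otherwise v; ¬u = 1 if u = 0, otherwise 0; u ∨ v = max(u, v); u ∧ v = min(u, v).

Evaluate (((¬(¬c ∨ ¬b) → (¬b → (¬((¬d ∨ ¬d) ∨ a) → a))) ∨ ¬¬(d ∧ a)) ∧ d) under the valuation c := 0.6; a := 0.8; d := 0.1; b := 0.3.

0.10

¬c: Gödel ¬ of 0.6 = 0 (operand ≠ 0)
¬b: Gödel ¬ of 0.3 = 0 (operand ≠ 0)
(¬c ∨ ¬b) = max(0, 0) = 0
¬(¬c ∨ ¬b): Gödel ¬ of 0 = 1 (operand is 0)
¬b: Gödel ¬ of 0.3 = 0 (operand ≠ 0)
¬d: Gödel ¬ of 0.1 = 0 (operand ≠ 0)
¬d: Gödel ¬ of 0.1 = 0 (operand ≠ 0)
(¬d ∨ ¬d) = max(0, 0) = 0
((¬d ∨ ¬d) ∨ a) = max(0, 0.8) = 0.8
¬((¬d ∨ ¬d) ∨ a): Gödel ¬ of 0.8 = 0 (operand ≠ 0)
(¬((¬d ∨ ¬d) ∨ a) → a): 0 ≤ 0.8, so result = 1
(¬b → (¬((¬d ∨ ¬d) ∨ a) → a)): 0 ≤ 1, so result = 1
(¬(¬c ∨ ¬b) → (¬b → (¬((¬d ∨ ¬d) ∨ a) → a))): 1 ≤ 1, so result = 1
(d ∧ a) = min(0.1, 0.8) = 0.1
¬(d ∧ a): Gödel ¬ of 0.1 = 0 (operand ≠ 0)
¬¬(d ∧ a): Gödel ¬ of 0 = 1 (operand is 0)
((¬(¬c ∨ ¬b) → (¬b → (¬((¬d ∨ ¬d) ∨ a) → a))) ∨ ¬¬(d ∧ a)) = max(1, 1) = 1
(((¬(¬c ∨ ¬b) → (¬b → (¬((¬d ∨ ¬d) ∨ a) → a))) ∨ ¬¬(d ∧ a)) ∧ d) = min(1, 0.1) = 0.1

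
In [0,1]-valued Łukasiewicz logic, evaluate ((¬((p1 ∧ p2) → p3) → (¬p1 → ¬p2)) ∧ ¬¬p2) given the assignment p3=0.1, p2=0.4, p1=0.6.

(p1 ∧ p2) = min(0.6, 0.4) = 0.4
((p1 ∧ p2) → p3): min(1, 1 − 0.4 + 0.1) = 0.7
¬((p1 ∧ p2) → p3): Łukasiewicz ¬ gives 1 − 0.7 = 0.3
¬p1: Łukasiewicz ¬ gives 1 − 0.6 = 0.4
¬p2: Łukasiewicz ¬ gives 1 − 0.4 = 0.6
(¬p1 → ¬p2): min(1, 1 − 0.4 + 0.6) = 1
(¬((p1 ∧ p2) → p3) → (¬p1 → ¬p2)): min(1, 1 − 0.3 + 1) = 1
¬p2: Łukasiewicz ¬ gives 1 − 0.4 = 0.6
¬¬p2: Łukasiewicz ¬ gives 1 − 0.6 = 0.4
((¬((p1 ∧ p2) → p3) → (¬p1 → ¬p2)) ∧ ¬¬p2) = min(1, 0.4) = 0.4

0.40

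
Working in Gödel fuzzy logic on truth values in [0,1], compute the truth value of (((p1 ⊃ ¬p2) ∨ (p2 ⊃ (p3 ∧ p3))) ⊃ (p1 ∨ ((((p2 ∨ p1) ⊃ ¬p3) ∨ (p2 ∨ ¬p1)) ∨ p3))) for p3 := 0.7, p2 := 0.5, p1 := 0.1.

¬p2: Gödel ¬ of 0.5 = 0 (operand ≠ 0)
(p1 ⊃ ¬p2): 0.1 > 0, so result = 0
(p3 ∧ p3) = min(0.7, 0.7) = 0.7
(p2 ⊃ (p3 ∧ p3)): 0.5 ≤ 0.7, so result = 1
((p1 ⊃ ¬p2) ∨ (p2 ⊃ (p3 ∧ p3))) = max(0, 1) = 1
(p2 ∨ p1) = max(0.5, 0.1) = 0.5
¬p3: Gödel ¬ of 0.7 = 0 (operand ≠ 0)
((p2 ∨ p1) ⊃ ¬p3): 0.5 > 0, so result = 0
¬p1: Gödel ¬ of 0.1 = 0 (operand ≠ 0)
(p2 ∨ ¬p1) = max(0.5, 0) = 0.5
(((p2 ∨ p1) ⊃ ¬p3) ∨ (p2 ∨ ¬p1)) = max(0, 0.5) = 0.5
((((p2 ∨ p1) ⊃ ¬p3) ∨ (p2 ∨ ¬p1)) ∨ p3) = max(0.5, 0.7) = 0.7
(p1 ∨ ((((p2 ∨ p1) ⊃ ¬p3) ∨ (p2 ∨ ¬p1)) ∨ p3)) = max(0.1, 0.7) = 0.7
(((p1 ⊃ ¬p2) ∨ (p2 ⊃ (p3 ∧ p3))) ⊃ (p1 ∨ ((((p2 ∨ p1) ⊃ ¬p3) ∨ (p2 ∨ ¬p1)) ∨ p3))): 1 > 0.7, so result = 0.7

0.70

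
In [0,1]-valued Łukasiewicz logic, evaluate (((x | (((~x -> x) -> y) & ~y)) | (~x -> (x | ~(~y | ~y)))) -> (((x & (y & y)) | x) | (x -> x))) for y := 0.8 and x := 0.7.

1.00

~x: Łukasiewicz ¬ gives 1 − 0.7 = 0.3
(~x -> x): min(1, 1 − 0.3 + 0.7) = 1
((~x -> x) -> y): min(1, 1 − 1 + 0.8) = 0.8
~y: Łukasiewicz ¬ gives 1 − 0.8 = 0.2
(((~x -> x) -> y) & ~y) = min(0.8, 0.2) = 0.2
(x | (((~x -> x) -> y) & ~y)) = max(0.7, 0.2) = 0.7
~x: Łukasiewicz ¬ gives 1 − 0.7 = 0.3
~y: Łukasiewicz ¬ gives 1 − 0.8 = 0.2
~y: Łukasiewicz ¬ gives 1 − 0.8 = 0.2
(~y | ~y) = max(0.2, 0.2) = 0.2
~(~y | ~y): Łukasiewicz ¬ gives 1 − 0.2 = 0.8
(x | ~(~y | ~y)) = max(0.7, 0.8) = 0.8
(~x -> (x | ~(~y | ~y))): min(1, 1 − 0.3 + 0.8) = 1
((x | (((~x -> x) -> y) & ~y)) | (~x -> (x | ~(~y | ~y)))) = max(0.7, 1) = 1
(y & y) = min(0.8, 0.8) = 0.8
(x & (y & y)) = min(0.7, 0.8) = 0.7
((x & (y & y)) | x) = max(0.7, 0.7) = 0.7
(x -> x): min(1, 1 − 0.7 + 0.7) = 1
(((x & (y & y)) | x) | (x -> x)) = max(0.7, 1) = 1
(((x | (((~x -> x) -> y) & ~y)) | (~x -> (x | ~(~y | ~y)))) -> (((x & (y & y)) | x) | (x -> x))): min(1, 1 − 1 + 1) = 1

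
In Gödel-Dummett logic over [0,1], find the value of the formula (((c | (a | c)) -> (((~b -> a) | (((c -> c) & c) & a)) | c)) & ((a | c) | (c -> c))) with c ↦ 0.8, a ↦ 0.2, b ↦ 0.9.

(a | c) = max(0.2, 0.8) = 0.8
(c | (a | c)) = max(0.8, 0.8) = 0.8
~b: Gödel ¬ of 0.9 = 0 (operand ≠ 0)
(~b -> a): 0 ≤ 0.2, so result = 1
(c -> c): 0.8 ≤ 0.8, so result = 1
((c -> c) & c) = min(1, 0.8) = 0.8
(((c -> c) & c) & a) = min(0.8, 0.2) = 0.2
((~b -> a) | (((c -> c) & c) & a)) = max(1, 0.2) = 1
(((~b -> a) | (((c -> c) & c) & a)) | c) = max(1, 0.8) = 1
((c | (a | c)) -> (((~b -> a) | (((c -> c) & c) & a)) | c)): 0.8 ≤ 1, so result = 1
(a | c) = max(0.2, 0.8) = 0.8
(c -> c): 0.8 ≤ 0.8, so result = 1
((a | c) | (c -> c)) = max(0.8, 1) = 1
(((c | (a | c)) -> (((~b -> a) | (((c -> c) & c) & a)) | c)) & ((a | c) | (c -> c))) = min(1, 1) = 1

1.00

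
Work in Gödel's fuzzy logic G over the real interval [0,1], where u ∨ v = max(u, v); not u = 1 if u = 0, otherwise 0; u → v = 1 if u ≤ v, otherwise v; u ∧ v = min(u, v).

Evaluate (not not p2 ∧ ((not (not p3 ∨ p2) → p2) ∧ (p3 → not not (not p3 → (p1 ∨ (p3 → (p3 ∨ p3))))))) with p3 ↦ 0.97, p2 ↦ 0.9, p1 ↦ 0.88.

not p2: Gödel ¬ of 0.9 = 0 (operand ≠ 0)
not not p2: Gödel ¬ of 0 = 1 (operand is 0)
not p3: Gödel ¬ of 0.97 = 0 (operand ≠ 0)
(not p3 ∨ p2) = max(0, 0.9) = 0.9
not (not p3 ∨ p2): Gödel ¬ of 0.9 = 0 (operand ≠ 0)
(not (not p3 ∨ p2) → p2): 0 ≤ 0.9, so result = 1
not p3: Gödel ¬ of 0.97 = 0 (operand ≠ 0)
(p3 ∨ p3) = max(0.97, 0.97) = 0.97
(p3 → (p3 ∨ p3)): 0.97 ≤ 0.97, so result = 1
(p1 ∨ (p3 → (p3 ∨ p3))) = max(0.88, 1) = 1
(not p3 → (p1 ∨ (p3 → (p3 ∨ p3)))): 0 ≤ 1, so result = 1
not (not p3 → (p1 ∨ (p3 → (p3 ∨ p3)))): Gödel ¬ of 1 = 0 (operand ≠ 0)
not not (not p3 → (p1 ∨ (p3 → (p3 ∨ p3)))): Gödel ¬ of 0 = 1 (operand is 0)
(p3 → not not (not p3 → (p1 ∨ (p3 → (p3 ∨ p3))))): 0.97 ≤ 1, so result = 1
((not (not p3 ∨ p2) → p2) ∧ (p3 → not not (not p3 → (p1 ∨ (p3 → (p3 ∨ p3)))))) = min(1, 1) = 1
(not not p2 ∧ ((not (not p3 ∨ p2) → p2) ∧ (p3 → not not (not p3 → (p1 ∨ (p3 → (p3 ∨ p3))))))) = min(1, 1) = 1

1.00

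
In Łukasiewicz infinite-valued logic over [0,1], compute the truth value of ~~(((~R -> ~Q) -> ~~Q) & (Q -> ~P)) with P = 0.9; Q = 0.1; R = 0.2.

~R: Łukasiewicz ¬ gives 1 − 0.2 = 0.8
~Q: Łukasiewicz ¬ gives 1 − 0.1 = 0.9
(~R -> ~Q): min(1, 1 − 0.8 + 0.9) = 1
~Q: Łukasiewicz ¬ gives 1 − 0.1 = 0.9
~~Q: Łukasiewicz ¬ gives 1 − 0.9 = 0.1
((~R -> ~Q) -> ~~Q): min(1, 1 − 1 + 0.1) = 0.1
~P: Łukasiewicz ¬ gives 1 − 0.9 = 0.1
(Q -> ~P): min(1, 1 − 0.1 + 0.1) = 1
(((~R -> ~Q) -> ~~Q) & (Q -> ~P)) = min(0.1, 1) = 0.1
~(((~R -> ~Q) -> ~~Q) & (Q -> ~P)): Łukasiewicz ¬ gives 1 − 0.1 = 0.9
~~(((~R -> ~Q) -> ~~Q) & (Q -> ~P)): Łukasiewicz ¬ gives 1 − 0.9 = 0.1

0.10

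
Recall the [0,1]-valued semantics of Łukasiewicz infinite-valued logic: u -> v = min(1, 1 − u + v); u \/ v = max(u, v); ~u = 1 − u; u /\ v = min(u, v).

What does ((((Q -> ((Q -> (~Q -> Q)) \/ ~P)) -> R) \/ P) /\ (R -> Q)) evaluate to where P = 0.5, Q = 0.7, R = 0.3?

0.50

~Q: Łukasiewicz ¬ gives 1 − 0.7 = 0.3
(~Q -> Q): min(1, 1 − 0.3 + 0.7) = 1
(Q -> (~Q -> Q)): min(1, 1 − 0.7 + 1) = 1
~P: Łukasiewicz ¬ gives 1 − 0.5 = 0.5
((Q -> (~Q -> Q)) \/ ~P) = max(1, 0.5) = 1
(Q -> ((Q -> (~Q -> Q)) \/ ~P)): min(1, 1 − 0.7 + 1) = 1
((Q -> ((Q -> (~Q -> Q)) \/ ~P)) -> R): min(1, 1 − 1 + 0.3) = 0.3
(((Q -> ((Q -> (~Q -> Q)) \/ ~P)) -> R) \/ P) = max(0.3, 0.5) = 0.5
(R -> Q): min(1, 1 − 0.3 + 0.7) = 1
((((Q -> ((Q -> (~Q -> Q)) \/ ~P)) -> R) \/ P) /\ (R -> Q)) = min(0.5, 1) = 0.5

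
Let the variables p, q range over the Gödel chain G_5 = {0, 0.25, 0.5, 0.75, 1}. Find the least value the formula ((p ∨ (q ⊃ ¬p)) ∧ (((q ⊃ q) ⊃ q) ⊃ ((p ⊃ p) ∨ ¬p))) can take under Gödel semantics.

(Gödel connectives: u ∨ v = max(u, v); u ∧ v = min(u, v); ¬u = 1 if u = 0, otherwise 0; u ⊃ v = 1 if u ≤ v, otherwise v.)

The minimum is attained at p = 0.25, q = 0.25:
  ¬p: Gödel ¬ of 0.25 = 0 (operand ≠ 0)
  (q ⊃ ¬p): 0.25 > 0, so result = 0
  (p ∨ (q ⊃ ¬p)) = max(0.25, 0) = 0.25
  (q ⊃ q): 0.25 ≤ 0.25, so result = 1
  ((q ⊃ q) ⊃ q): 1 > 0.25, so result = 0.25
  (p ⊃ p): 0.25 ≤ 0.25, so result = 1
  ¬p: Gödel ¬ of 0.25 = 0 (operand ≠ 0)
  ((p ⊃ p) ∨ ¬p) = max(1, 0) = 1
  (((q ⊃ q) ⊃ q) ⊃ ((p ⊃ p) ∨ ¬p)): 0.25 ≤ 1, so result = 1
  ((p ∨ (q ⊃ ¬p)) ∧ (((q ⊃ q) ⊃ q) ⊃ ((p ⊃ p) ∨ ¬p))) = min(0.25, 1) = 0.25
Checking all 25 assignments confirms none give a value below 0.25.

0.25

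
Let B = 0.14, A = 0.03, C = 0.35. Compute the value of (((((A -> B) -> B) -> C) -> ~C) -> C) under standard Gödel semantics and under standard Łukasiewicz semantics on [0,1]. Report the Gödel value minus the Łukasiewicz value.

0.30

Gödel evaluation:
  (A -> B): 0.03 ≤ 0.14, so result = 1
  ((A -> B) -> B): 1 > 0.14, so result = 0.14
  (((A -> B) -> B) -> C): 0.14 ≤ 0.35, so result = 1
  ~C: Gödel ¬ of 0.35 = 0 (operand ≠ 0)
  ((((A -> B) -> B) -> C) -> ~C): 1 > 0, so result = 0
  (((((A -> B) -> B) -> C) -> ~C) -> C): 0 ≤ 0.35, so result = 1
  Gödel value = 1
Łukasiewicz evaluation:
  (A -> B): min(1, 1 − 0.03 + 0.14) = 1
  ((A -> B) -> B): min(1, 1 − 1 + 0.14) = 0.14
  (((A -> B) -> B) -> C): min(1, 1 − 0.14 + 0.35) = 1
  ~C: Łukasiewicz ¬ gives 1 − 0.35 = 0.65
  ((((A -> B) -> B) -> C) -> ~C): min(1, 1 − 1 + 0.65) = 0.65
  (((((A -> B) -> B) -> C) -> ~C) -> C): min(1, 1 − 0.65 + 0.35) = 0.7
  Łukasiewicz value = 0.7
Difference: 1 − 0.7 = 0.30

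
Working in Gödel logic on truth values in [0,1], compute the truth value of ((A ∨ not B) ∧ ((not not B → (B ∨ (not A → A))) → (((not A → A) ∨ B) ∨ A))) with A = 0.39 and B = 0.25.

not B: Gödel ¬ of 0.25 = 0 (operand ≠ 0)
(A ∨ not B) = max(0.39, 0) = 0.39
not B: Gödel ¬ of 0.25 = 0 (operand ≠ 0)
not not B: Gödel ¬ of 0 = 1 (operand is 0)
not A: Gödel ¬ of 0.39 = 0 (operand ≠ 0)
(not A → A): 0 ≤ 0.39, so result = 1
(B ∨ (not A → A)) = max(0.25, 1) = 1
(not not B → (B ∨ (not A → A))): 1 ≤ 1, so result = 1
not A: Gödel ¬ of 0.39 = 0 (operand ≠ 0)
(not A → A): 0 ≤ 0.39, so result = 1
((not A → A) ∨ B) = max(1, 0.25) = 1
(((not A → A) ∨ B) ∨ A) = max(1, 0.39) = 1
((not not B → (B ∨ (not A → A))) → (((not A → A) ∨ B) ∨ A)): 1 ≤ 1, so result = 1
((A ∨ not B) ∧ ((not not B → (B ∨ (not A → A))) → (((not A → A) ∨ B) ∨ A))) = min(0.39, 1) = 0.39

0.39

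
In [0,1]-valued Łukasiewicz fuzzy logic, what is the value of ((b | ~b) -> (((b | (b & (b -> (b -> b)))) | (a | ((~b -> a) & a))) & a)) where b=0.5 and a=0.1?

0.60

~b: Łukasiewicz ¬ gives 1 − 0.5 = 0.5
(b | ~b) = max(0.5, 0.5) = 0.5
(b -> b): min(1, 1 − 0.5 + 0.5) = 1
(b -> (b -> b)): min(1, 1 − 0.5 + 1) = 1
(b & (b -> (b -> b))) = min(0.5, 1) = 0.5
(b | (b & (b -> (b -> b)))) = max(0.5, 0.5) = 0.5
~b: Łukasiewicz ¬ gives 1 − 0.5 = 0.5
(~b -> a): min(1, 1 − 0.5 + 0.1) = 0.6
((~b -> a) & a) = min(0.6, 0.1) = 0.1
(a | ((~b -> a) & a)) = max(0.1, 0.1) = 0.1
((b | (b & (b -> (b -> b)))) | (a | ((~b -> a) & a))) = max(0.5, 0.1) = 0.5
(((b | (b & (b -> (b -> b)))) | (a | ((~b -> a) & a))) & a) = min(0.5, 0.1) = 0.1
((b | ~b) -> (((b | (b & (b -> (b -> b)))) | (a | ((~b -> a) & a))) & a)): min(1, 1 − 0.5 + 0.1) = 0.6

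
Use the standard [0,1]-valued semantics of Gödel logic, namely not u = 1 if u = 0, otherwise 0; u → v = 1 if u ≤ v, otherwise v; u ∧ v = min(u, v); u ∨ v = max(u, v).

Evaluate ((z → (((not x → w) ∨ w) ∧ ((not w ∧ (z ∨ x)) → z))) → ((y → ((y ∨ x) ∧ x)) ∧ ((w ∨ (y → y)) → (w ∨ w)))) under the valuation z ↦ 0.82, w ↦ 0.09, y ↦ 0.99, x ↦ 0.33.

not x: Gödel ¬ of 0.33 = 0 (operand ≠ 0)
(not x → w): 0 ≤ 0.09, so result = 1
((not x → w) ∨ w) = max(1, 0.09) = 1
not w: Gödel ¬ of 0.09 = 0 (operand ≠ 0)
(z ∨ x) = max(0.82, 0.33) = 0.82
(not w ∧ (z ∨ x)) = min(0, 0.82) = 0
((not w ∧ (z ∨ x)) → z): 0 ≤ 0.82, so result = 1
(((not x → w) ∨ w) ∧ ((not w ∧ (z ∨ x)) → z)) = min(1, 1) = 1
(z → (((not x → w) ∨ w) ∧ ((not w ∧ (z ∨ x)) → z))): 0.82 ≤ 1, so result = 1
(y ∨ x) = max(0.99, 0.33) = 0.99
((y ∨ x) ∧ x) = min(0.99, 0.33) = 0.33
(y → ((y ∨ x) ∧ x)): 0.99 > 0.33, so result = 0.33
(y → y): 0.99 ≤ 0.99, so result = 1
(w ∨ (y → y)) = max(0.09, 1) = 1
(w ∨ w) = max(0.09, 0.09) = 0.09
((w ∨ (y → y)) → (w ∨ w)): 1 > 0.09, so result = 0.09
((y → ((y ∨ x) ∧ x)) ∧ ((w ∨ (y → y)) → (w ∨ w))) = min(0.33, 0.09) = 0.09
((z → (((not x → w) ∨ w) ∧ ((not w ∧ (z ∨ x)) → z))) → ((y → ((y ∨ x) ∧ x)) ∧ ((w ∨ (y → y)) → (w ∨ w)))): 1 > 0.09, so result = 0.09

0.09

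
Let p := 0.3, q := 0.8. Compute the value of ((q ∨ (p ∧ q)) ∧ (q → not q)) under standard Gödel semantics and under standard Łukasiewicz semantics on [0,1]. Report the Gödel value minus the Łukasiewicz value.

Gödel evaluation:
  (p ∧ q) = min(0.3, 0.8) = 0.3
  (q ∨ (p ∧ q)) = max(0.8, 0.3) = 0.8
  not q: Gödel ¬ of 0.8 = 0 (operand ≠ 0)
  (q → not q): 0.8 > 0, so result = 0
  ((q ∨ (p ∧ q)) ∧ (q → not q)) = min(0.8, 0) = 0
  Gödel value = 0
Łukasiewicz evaluation:
  (p ∧ q) = min(0.3, 0.8) = 0.3
  (q ∨ (p ∧ q)) = max(0.8, 0.3) = 0.8
  not q: Łukasiewicz ¬ gives 1 − 0.8 = 0.2
  (q → not q): min(1, 1 − 0.8 + 0.2) = 0.4
  ((q ∨ (p ∧ q)) ∧ (q → not q)) = min(0.8, 0.4) = 0.4
  Łukasiewicz value = 0.4
Difference: 0 − 0.4 = -0.40

-0.40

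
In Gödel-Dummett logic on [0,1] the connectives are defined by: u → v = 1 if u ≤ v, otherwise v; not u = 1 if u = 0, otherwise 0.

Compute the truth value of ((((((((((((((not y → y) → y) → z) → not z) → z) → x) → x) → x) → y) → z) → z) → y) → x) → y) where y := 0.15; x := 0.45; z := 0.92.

not y: Gödel ¬ of 0.15 = 0 (operand ≠ 0)
(not y → y): 0 ≤ 0.15, so result = 1
((not y → y) → y): 1 > 0.15, so result = 0.15
(((not y → y) → y) → z): 0.15 ≤ 0.92, so result = 1
not z: Gödel ¬ of 0.92 = 0 (operand ≠ 0)
((((not y → y) → y) → z) → not z): 1 > 0, so result = 0
(((((not y → y) → y) → z) → not z) → z): 0 ≤ 0.92, so result = 1
((((((not y → y) → y) → z) → not z) → z) → x): 1 > 0.45, so result = 0.45
(((((((not y → y) → y) → z) → not z) → z) → x) → x): 0.45 ≤ 0.45, so result = 1
((((((((not y → y) → y) → z) → not z) → z) → x) → x) → x): 1 > 0.45, so result = 0.45
(((((((((not y → y) → y) → z) → not z) → z) → x) → x) → x) → y): 0.45 > 0.15, so result = 0.15
((((((((((not y → y) → y) → z) → not z) → z) → x) → x) → x) → y) → z): 0.15 ≤ 0.92, so result = 1
(((((((((((not y → y) → y) → z) → not z) → z) → x) → x) → x) → y) → z) → z): 1 > 0.92, so result = 0.92
((((((((((((not y → y) → y) → z) → not z) → z) → x) → x) → x) → y) → z) → z) → y): 0.92 > 0.15, so result = 0.15
(((((((((((((not y → y) → y) → z) → not z) → z) → x) → x) → x) → y) → z) → z) → y) → x): 0.15 ≤ 0.45, so result = 1
((((((((((((((not y → y) → y) → z) → not z) → z) → x) → x) → x) → y) → z) → z) → y) → x) → y): 1 > 0.15, so result = 0.15

0.15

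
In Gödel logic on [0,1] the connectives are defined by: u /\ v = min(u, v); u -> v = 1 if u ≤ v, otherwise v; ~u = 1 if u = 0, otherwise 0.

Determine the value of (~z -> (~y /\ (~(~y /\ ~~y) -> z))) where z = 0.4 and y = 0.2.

~z: Gödel ¬ of 0.4 = 0 (operand ≠ 0)
~y: Gödel ¬ of 0.2 = 0 (operand ≠ 0)
~y: Gödel ¬ of 0.2 = 0 (operand ≠ 0)
~y: Gödel ¬ of 0.2 = 0 (operand ≠ 0)
~~y: Gödel ¬ of 0 = 1 (operand is 0)
(~y /\ ~~y) = min(0, 1) = 0
~(~y /\ ~~y): Gödel ¬ of 0 = 1 (operand is 0)
(~(~y /\ ~~y) -> z): 1 > 0.4, so result = 0.4
(~y /\ (~(~y /\ ~~y) -> z)) = min(0, 0.4) = 0
(~z -> (~y /\ (~(~y /\ ~~y) -> z))): 0 ≤ 0, so result = 1

1.00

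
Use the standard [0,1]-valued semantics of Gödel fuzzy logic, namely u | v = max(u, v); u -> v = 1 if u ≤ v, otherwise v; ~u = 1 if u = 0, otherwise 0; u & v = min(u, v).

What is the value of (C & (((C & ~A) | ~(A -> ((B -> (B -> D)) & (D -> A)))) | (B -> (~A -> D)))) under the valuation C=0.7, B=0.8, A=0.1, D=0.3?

0.70

~A: Gödel ¬ of 0.1 = 0 (operand ≠ 0)
(C & ~A) = min(0.7, 0) = 0
(B -> D): 0.8 > 0.3, so result = 0.3
(B -> (B -> D)): 0.8 > 0.3, so result = 0.3
(D -> A): 0.3 > 0.1, so result = 0.1
((B -> (B -> D)) & (D -> A)) = min(0.3, 0.1) = 0.1
(A -> ((B -> (B -> D)) & (D -> A))): 0.1 ≤ 0.1, so result = 1
~(A -> ((B -> (B -> D)) & (D -> A))): Gödel ¬ of 1 = 0 (operand ≠ 0)
((C & ~A) | ~(A -> ((B -> (B -> D)) & (D -> A)))) = max(0, 0) = 0
~A: Gödel ¬ of 0.1 = 0 (operand ≠ 0)
(~A -> D): 0 ≤ 0.3, so result = 1
(B -> (~A -> D)): 0.8 ≤ 1, so result = 1
(((C & ~A) | ~(A -> ((B -> (B -> D)) & (D -> A)))) | (B -> (~A -> D))) = max(0, 1) = 1
(C & (((C & ~A) | ~(A -> ((B -> (B -> D)) & (D -> A)))) | (B -> (~A -> D)))) = min(0.7, 1) = 0.7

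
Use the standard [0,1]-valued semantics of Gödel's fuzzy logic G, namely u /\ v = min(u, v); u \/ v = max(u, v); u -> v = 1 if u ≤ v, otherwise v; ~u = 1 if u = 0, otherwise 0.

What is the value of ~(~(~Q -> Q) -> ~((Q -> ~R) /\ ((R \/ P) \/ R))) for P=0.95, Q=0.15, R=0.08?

~Q: Gödel ¬ of 0.15 = 0 (operand ≠ 0)
(~Q -> Q): 0 ≤ 0.15, so result = 1
~(~Q -> Q): Gödel ¬ of 1 = 0 (operand ≠ 0)
~R: Gödel ¬ of 0.08 = 0 (operand ≠ 0)
(Q -> ~R): 0.15 > 0, so result = 0
(R \/ P) = max(0.08, 0.95) = 0.95
((R \/ P) \/ R) = max(0.95, 0.08) = 0.95
((Q -> ~R) /\ ((R \/ P) \/ R)) = min(0, 0.95) = 0
~((Q -> ~R) /\ ((R \/ P) \/ R)): Gödel ¬ of 0 = 1 (operand is 0)
(~(~Q -> Q) -> ~((Q -> ~R) /\ ((R \/ P) \/ R))): 0 ≤ 1, so result = 1
~(~(~Q -> Q) -> ~((Q -> ~R) /\ ((R \/ P) \/ R))): Gödel ¬ of 1 = 0 (operand ≠ 0)

0.00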